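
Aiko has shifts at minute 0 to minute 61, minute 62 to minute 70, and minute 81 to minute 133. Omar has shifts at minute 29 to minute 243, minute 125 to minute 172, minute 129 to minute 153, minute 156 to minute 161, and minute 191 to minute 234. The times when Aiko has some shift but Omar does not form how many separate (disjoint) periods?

Second set merges to minute 29 to minute 243.
A \ B = minute 0 to minute 29.
That is 1 disjoint piece.

1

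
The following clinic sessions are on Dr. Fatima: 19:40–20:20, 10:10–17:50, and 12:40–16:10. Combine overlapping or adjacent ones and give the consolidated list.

10:10–17:50, 19:40–20:20

Sort by start: 10:10–17:50, 12:40–16:10, 19:40–20:20.
12:40–16:10 overlaps/touches 10:10–17:50 → extend to 10:10–17:50.
19:40–20:20 is disjoint → start new block.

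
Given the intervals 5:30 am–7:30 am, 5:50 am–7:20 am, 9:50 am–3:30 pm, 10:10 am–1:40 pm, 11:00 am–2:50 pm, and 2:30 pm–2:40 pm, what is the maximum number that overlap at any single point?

Walk the sorted start/end points keeping a running depth.
The depth first hits 3 at 11:00 am.

3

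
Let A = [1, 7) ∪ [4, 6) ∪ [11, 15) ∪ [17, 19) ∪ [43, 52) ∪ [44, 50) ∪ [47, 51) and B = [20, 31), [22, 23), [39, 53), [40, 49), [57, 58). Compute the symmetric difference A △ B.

[1, 7) ∪ [11, 15) ∪ [17, 19) ∪ [20, 31) ∪ [39, 43) ∪ [52, 53) ∪ [57, 58)

A, merged: [1, 7), [11, 15), [17, 19), [43, 52).
B, merged: [20, 31), [39, 53), [57, 58).
Only in the first: [1, 7), [11, 15), [17, 19).
Only in the second: [20, 31), [39, 43), [52, 53), [57, 58).
Together these are the periods covered by exactly one.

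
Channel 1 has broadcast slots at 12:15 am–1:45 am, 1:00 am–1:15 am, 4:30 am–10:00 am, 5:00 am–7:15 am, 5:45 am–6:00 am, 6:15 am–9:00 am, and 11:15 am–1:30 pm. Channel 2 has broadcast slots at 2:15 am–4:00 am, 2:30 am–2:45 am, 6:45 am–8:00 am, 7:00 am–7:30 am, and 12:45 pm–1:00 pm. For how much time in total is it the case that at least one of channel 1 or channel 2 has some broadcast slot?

11 h

First set merges to 12:15 am–1:45 am, 4:30 am–10:00 am, 11:15 am–1:30 pm.
Second set merges to 2:15 am–4:00 am, 6:45 am–8:00 am, 12:45 pm–1:00 pm.
A ∪ B = 12:15 am–1:45 am, 2:15 am–4:00 am, 4:30 am–10:00 am, 11:15 am–1:30 pm.
Total: 1 h 30 min + 1 h 45 min + 5 h 30 min + 2 h 15 min = 11 h.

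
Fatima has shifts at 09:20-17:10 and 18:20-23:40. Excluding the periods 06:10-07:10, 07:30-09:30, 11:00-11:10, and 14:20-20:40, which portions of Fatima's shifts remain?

09:20–17:10 \ B = 09:30–11:00, 11:10–14:20.
18:20–23:40 \ B = 20:40–23:40.

09:30–11:00, 11:10–14:20, 20:40–23:40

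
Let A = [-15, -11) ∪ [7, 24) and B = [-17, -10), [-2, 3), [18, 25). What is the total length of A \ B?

11

A \ B = [7, 18).
Total: 11.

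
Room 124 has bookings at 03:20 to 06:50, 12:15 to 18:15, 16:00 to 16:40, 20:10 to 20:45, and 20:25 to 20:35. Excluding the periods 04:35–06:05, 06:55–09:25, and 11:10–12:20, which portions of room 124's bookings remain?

A, merged: 03:20–06:50, 12:15–18:15, 20:10–20:45.
03:20–06:50 with B removed leaves 03:20–04:35, 06:05–06:50.
12:15–18:15 with B removed leaves 12:20–18:15.
20:10–20:45 is untouched.

03:20–04:35, 06:05–06:50, 12:20–18:15, 20:10–20:45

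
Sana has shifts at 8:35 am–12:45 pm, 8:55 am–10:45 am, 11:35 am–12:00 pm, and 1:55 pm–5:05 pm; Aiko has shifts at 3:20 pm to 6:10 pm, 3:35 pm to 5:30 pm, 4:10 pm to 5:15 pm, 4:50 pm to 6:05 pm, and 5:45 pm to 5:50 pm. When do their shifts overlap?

A, merged: 8:35 am-12:45 pm, 1:55 pm-5:05 pm.
B, merged: 3:20 pm-6:10 pm.
8:35 am-12:45 pm meets no B interval.
1:55 pm-5:05 pm ∩ B → 3:20 pm-5:05 pm.

3:20 pm-5:05 pm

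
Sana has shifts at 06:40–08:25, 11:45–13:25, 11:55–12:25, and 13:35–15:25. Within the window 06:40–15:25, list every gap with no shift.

08:25–11:45, 13:25–13:35

Covered (merged): 06:40–08:25, 11:45–13:25, 13:35–15:25.
Complement within 06:40–15:25: 08:25–11:45, 13:25–13:35.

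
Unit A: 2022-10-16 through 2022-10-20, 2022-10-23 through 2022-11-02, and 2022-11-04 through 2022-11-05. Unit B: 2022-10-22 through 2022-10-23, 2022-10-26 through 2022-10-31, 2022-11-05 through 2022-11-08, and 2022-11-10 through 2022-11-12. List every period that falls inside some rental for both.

2022-10-23 through 2022-10-23, 2022-10-26 through 2022-10-31, 2022-11-05 through 2022-11-05

2022-10-16 through 2022-10-20: no overlap with the second set.
2022-10-23 through 2022-11-02 meets the second set on 2022-10-23 through 2022-10-23, 2022-10-26 through 2022-10-31.
2022-11-04 through 2022-11-05 meets the second set on 2022-11-05 through 2022-11-05.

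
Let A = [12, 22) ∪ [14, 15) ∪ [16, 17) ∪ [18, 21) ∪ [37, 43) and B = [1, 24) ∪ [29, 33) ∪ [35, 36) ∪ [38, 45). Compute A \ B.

A, merged: [12, 22), [37, 43).
[12, 22): entirely removed.
[37, 43) \ B = [37, 38).

[37, 38)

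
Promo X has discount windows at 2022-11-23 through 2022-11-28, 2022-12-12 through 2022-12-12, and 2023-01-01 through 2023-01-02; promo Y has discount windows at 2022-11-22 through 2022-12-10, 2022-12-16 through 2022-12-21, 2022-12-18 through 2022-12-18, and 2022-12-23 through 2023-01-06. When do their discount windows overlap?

B, merged: 2022-11-22 through 2022-12-10, 2022-12-16 through 2022-12-21, 2022-12-23 through 2023-01-06.
2022-11-23 through 2022-11-28 ∩ B → 2022-11-23 through 2022-11-28.
2022-12-12 through 2022-12-12 meets no B interval.
2023-01-01 through 2023-01-02 ∩ B → 2023-01-01 through 2023-01-02.

2022-11-23 through 2022-11-28, 2023-01-01 through 2023-01-02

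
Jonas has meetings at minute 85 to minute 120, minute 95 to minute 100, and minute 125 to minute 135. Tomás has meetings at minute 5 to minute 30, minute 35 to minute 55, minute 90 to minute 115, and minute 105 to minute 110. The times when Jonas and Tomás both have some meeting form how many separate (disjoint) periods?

Merge the first list: minute 85 to minute 120, minute 125 to minute 135.
Merge the second list: minute 5 to minute 30, minute 35 to minute 55, minute 90 to minute 115.
A ∩ B = minute 90 to minute 115.
That is 1 disjoint piece.

1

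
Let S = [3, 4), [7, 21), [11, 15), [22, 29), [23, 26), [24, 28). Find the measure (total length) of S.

22

Merged: [3, 4), [7, 21), [22, 29).
Lengths: 1 + 14 + 7 = 22.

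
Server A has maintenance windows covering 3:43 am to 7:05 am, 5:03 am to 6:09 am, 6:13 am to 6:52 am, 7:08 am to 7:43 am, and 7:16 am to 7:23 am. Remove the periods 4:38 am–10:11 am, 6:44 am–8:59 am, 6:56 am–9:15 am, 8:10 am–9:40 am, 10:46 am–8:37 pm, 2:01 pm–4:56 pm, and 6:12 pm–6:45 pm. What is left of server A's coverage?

3:43 am-4:38 am

First set merges to 3:43 am-7:05 am, 7:08 am-7:43 am.
Second set merges to 4:38 am-10:11 am, 10:46 am-8:37 pm.
3:43 am-7:05 am minus B → 3:43 am-4:38 am.
7:08 am-7:43 am: fully covered by B → removed.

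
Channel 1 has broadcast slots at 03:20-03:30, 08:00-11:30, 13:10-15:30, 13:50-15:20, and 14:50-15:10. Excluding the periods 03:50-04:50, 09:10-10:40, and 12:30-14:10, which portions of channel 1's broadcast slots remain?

03:20–03:30, 08:00–09:10, 10:40–11:30, 14:10–15:30

Merge the first list: 03:20–03:30, 08:00–11:30, 13:10–15:30.
03:20–03:30: no B overlap → unchanged.
08:00–11:30 minus B → 08:00–09:10, 10:40–11:30.
13:10–15:30 minus B → 14:10–15:30.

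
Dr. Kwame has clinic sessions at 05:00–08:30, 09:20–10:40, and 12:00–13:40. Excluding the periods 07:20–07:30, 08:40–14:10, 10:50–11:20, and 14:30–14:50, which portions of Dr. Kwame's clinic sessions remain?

Merge the second list: 07:20–07:30, 08:40–14:10, 14:30–14:50.
05:00–08:30 with B removed leaves 05:00–07:20, 07:30–08:30.
09:20–10:40 lies entirely inside B → drops out.
12:00–13:40 lies entirely inside B → drops out.

05:00–07:20, 07:30–08:30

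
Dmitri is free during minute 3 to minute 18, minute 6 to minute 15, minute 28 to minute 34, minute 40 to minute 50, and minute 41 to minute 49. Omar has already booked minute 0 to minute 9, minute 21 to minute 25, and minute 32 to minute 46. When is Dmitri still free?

minute 9 to minute 18, minute 28 to minute 32, minute 46 to minute 50

A, merged: minute 3 to minute 18, minute 28 to minute 34, minute 40 to minute 50.
minute 3 to minute 18 with B removed leaves minute 9 to minute 18.
minute 28 to minute 34 with B removed leaves minute 28 to minute 32.
minute 40 to minute 50 with B removed leaves minute 46 to minute 50.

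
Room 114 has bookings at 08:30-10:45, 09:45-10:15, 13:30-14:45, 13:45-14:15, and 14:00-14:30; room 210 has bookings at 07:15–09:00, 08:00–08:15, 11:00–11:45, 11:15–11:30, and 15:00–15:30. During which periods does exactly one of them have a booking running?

07:15-08:30, 09:00-10:45, 11:00-11:45, 13:30-14:45, 15:00-15:30

First set merges to 08:30-10:45, 13:30-14:45.
Second set merges to 07:15-09:00, 11:00-11:45, 15:00-15:30.
A \ B = 09:00-10:45, 13:30-14:45.
B \ A = 07:15-08:30, 11:00-11:45, 15:00-15:30.
Union of the two gives the symmetric difference.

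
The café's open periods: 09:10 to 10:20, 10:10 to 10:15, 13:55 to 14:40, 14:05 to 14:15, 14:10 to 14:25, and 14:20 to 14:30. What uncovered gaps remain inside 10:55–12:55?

Covered (merged): 09:10–10:20, 13:55–14:40.
Gaps within 10:55–12:55: 10:55–12:55.

10:55–12:55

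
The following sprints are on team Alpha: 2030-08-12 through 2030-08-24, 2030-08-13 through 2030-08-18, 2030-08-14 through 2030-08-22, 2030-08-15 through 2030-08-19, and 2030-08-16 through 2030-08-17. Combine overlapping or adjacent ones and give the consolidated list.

2030-08-13 through 2030-08-18 overlaps/touches 2030-08-12 through 2030-08-24 → extend to 2030-08-12 through 2030-08-24.
2030-08-14 through 2030-08-22 overlaps/touches 2030-08-12 through 2030-08-24 → extend to 2030-08-12 through 2030-08-24.
2030-08-15 through 2030-08-19 overlaps/touches 2030-08-12 through 2030-08-24 → extend to 2030-08-12 through 2030-08-24.
2030-08-16 through 2030-08-17 overlaps/touches 2030-08-12 through 2030-08-24 → extend to 2030-08-12 through 2030-08-24.

2030-08-12 through 2030-08-24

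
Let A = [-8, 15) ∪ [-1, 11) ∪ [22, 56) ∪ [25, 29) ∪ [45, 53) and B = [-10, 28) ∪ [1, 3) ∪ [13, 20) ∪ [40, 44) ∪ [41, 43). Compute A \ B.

First set merges to [-8, 15), [22, 56).
Second set merges to [-10, 28), [40, 44).
[-8, 15) lies entirely inside B → drops out.
[22, 56) with B removed leaves [28, 40), [44, 56).

[28, 40) ∪ [44, 56)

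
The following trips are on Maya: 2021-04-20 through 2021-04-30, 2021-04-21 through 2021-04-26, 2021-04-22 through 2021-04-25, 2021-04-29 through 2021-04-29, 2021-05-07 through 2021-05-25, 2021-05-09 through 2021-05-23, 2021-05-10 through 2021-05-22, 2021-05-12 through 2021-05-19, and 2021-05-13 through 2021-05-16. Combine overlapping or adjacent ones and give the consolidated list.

2021-04-20 through 2021-04-30, 2021-05-07 through 2021-05-25

2021-04-21 through 2021-04-26 overlaps/touches 2021-04-20 through 2021-04-30 → extend to 2021-04-20 through 2021-04-30.
2021-04-22 through 2021-04-25 overlaps/touches 2021-04-20 through 2021-04-30 → extend to 2021-04-20 through 2021-04-30.
2021-04-29 through 2021-04-29 overlaps/touches 2021-04-20 through 2021-04-30 → extend to 2021-04-20 through 2021-04-30.
2021-05-07 through 2021-05-25 is disjoint → start new block.
2021-05-09 through 2021-05-23 overlaps/touches 2021-05-07 through 2021-05-25 → extend to 2021-05-07 through 2021-05-25.
2021-05-10 through 2021-05-22 overlaps/touches 2021-05-07 through 2021-05-25 → extend to 2021-05-07 through 2021-05-25.
2021-05-12 through 2021-05-19 overlaps/touches 2021-05-07 through 2021-05-25 → extend to 2021-05-07 through 2021-05-25.
2021-05-13 through 2021-05-16 overlaps/touches 2021-05-07 through 2021-05-25 → extend to 2021-05-07 through 2021-05-25.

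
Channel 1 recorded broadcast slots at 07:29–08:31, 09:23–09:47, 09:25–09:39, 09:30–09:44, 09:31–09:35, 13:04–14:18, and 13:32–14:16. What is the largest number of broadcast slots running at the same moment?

Walk the sorted start/end points keeping a running depth.
The depth first hits 4 at 09:31.

4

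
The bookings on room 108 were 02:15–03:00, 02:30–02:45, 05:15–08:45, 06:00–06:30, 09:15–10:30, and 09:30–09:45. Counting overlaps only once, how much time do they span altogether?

5 h 30 min

Merged: 02:15–03:00, 05:15–08:45, 09:15–10:30.
Lengths: 45 min + 3 h 30 min + 1 h 15 min = 5 h 30 min.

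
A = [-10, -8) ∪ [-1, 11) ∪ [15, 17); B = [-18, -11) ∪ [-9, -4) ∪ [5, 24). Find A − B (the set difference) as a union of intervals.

[-10, -9) ∪ [-1, 5)

[-10, -8) with B removed leaves [-10, -9).
[-1, 11) with B removed leaves [-1, 5).
[15, 17) lies entirely inside B → drops out.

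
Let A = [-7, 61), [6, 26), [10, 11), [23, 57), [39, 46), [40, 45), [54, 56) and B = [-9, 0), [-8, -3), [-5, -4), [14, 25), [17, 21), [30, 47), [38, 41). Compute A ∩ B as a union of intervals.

[-7, 0) ∪ [14, 25) ∪ [30, 47)

Merge the first list: [-7, 61).
Merge the second list: [-9, 0), [14, 25), [30, 47).
[-7, 61) ∩ B → [-7, 0), [14, 25), [30, 47).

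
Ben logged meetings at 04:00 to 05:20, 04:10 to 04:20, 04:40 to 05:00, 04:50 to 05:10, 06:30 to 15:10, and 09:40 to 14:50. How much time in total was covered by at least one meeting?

10 h

Merged: 04:00–05:20, 06:30–15:10.
Lengths: 1 h 20 min + 8 h 40 min = 10 h.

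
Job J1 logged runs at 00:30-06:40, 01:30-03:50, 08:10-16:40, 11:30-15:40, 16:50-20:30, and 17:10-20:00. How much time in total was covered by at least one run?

18 h 20 min

Merged: 00:30–06:40, 08:10–16:40, 16:50–20:30.
Lengths: 6 h 10 min + 8 h 30 min + 3 h 40 min = 18 h 20 min.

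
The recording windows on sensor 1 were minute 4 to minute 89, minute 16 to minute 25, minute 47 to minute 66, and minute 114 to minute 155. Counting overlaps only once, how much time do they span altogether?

126 minutes

Merged: minute 4 to minute 89, minute 114 to minute 155.
Lengths: 85 minutes + 41 minutes = 126 minutes.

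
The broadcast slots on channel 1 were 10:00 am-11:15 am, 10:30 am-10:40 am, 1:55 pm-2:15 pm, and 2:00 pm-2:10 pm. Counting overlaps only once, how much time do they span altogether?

Merged: 10:00 am–11:15 am, 1:55 pm–2:15 pm.
Lengths: 1 h 15 min + 20 min = 1 h 35 min.

1 h 35 min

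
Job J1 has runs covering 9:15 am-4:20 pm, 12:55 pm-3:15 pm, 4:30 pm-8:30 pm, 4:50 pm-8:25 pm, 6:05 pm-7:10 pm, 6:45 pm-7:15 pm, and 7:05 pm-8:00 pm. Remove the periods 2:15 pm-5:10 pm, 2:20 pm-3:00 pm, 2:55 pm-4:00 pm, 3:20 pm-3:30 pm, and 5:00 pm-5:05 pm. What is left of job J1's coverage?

9:15 am–2:15 pm, 5:10 pm–8:30 pm

A, merged: 9:15 am–4:20 pm, 4:30 pm–8:30 pm.
B, merged: 2:15 pm–5:10 pm.
9:15 am–4:20 pm \ B = 9:15 am–2:15 pm.
4:30 pm–8:30 pm \ B = 5:10 pm–8:30 pm.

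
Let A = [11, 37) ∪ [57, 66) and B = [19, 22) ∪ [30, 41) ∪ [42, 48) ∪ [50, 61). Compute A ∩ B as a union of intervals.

[19, 22) ∪ [30, 37) ∪ [57, 61)

[11, 37) overlaps B on [19, 22), [30, 37).
[57, 66) overlaps B on [57, 61).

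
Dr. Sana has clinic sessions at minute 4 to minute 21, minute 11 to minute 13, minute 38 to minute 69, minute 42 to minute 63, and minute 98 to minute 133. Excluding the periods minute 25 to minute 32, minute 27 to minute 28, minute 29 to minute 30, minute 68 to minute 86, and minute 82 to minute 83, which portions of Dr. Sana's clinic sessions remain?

Merge the first list: minute 4 to minute 21, minute 38 to minute 69, minute 98 to minute 133.
Merge the second list: minute 25 to minute 32, minute 68 to minute 86.
minute 4 to minute 21: nothing removed.
minute 38 to minute 69 \ B = minute 38 to minute 68.
minute 98 to minute 133: nothing removed.

minute 4 to minute 21, minute 38 to minute 68, minute 98 to minute 133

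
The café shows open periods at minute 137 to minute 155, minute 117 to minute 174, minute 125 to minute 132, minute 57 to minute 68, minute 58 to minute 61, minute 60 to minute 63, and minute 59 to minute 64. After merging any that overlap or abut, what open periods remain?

Sort by start: minute 57 to minute 68, minute 58 to minute 61, minute 59 to minute 64, minute 60 to minute 63, minute 117 to minute 174, minute 125 to minute 132, minute 137 to minute 155.
minute 58 to minute 61 overlaps/touches minute 57 to minute 68 → extend to minute 57 to minute 68.
minute 59 to minute 64 overlaps/touches minute 57 to minute 68 → extend to minute 57 to minute 68.
minute 60 to minute 63 overlaps/touches minute 57 to minute 68 → extend to minute 57 to minute 68.
minute 117 to minute 174 is disjoint → start new block.
minute 125 to minute 132 overlaps/touches minute 117 to minute 174 → extend to minute 117 to minute 174.
minute 137 to minute 155 overlaps/touches minute 117 to minute 174 → extend to minute 117 to minute 174.

minute 57 to minute 68, minute 117 to minute 174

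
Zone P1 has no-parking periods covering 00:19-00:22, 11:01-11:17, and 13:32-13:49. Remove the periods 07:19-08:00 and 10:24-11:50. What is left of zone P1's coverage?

00:19-00:22: nothing removed.
11:01-11:17: entirely removed.
13:32-13:49: nothing removed.

00:19-00:22, 13:32-13:49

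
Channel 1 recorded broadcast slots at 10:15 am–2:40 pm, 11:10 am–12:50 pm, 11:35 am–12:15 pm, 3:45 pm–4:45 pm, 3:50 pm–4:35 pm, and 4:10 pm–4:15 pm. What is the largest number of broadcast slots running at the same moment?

3

Walk the sorted start/end points keeping a running depth.
The depth first hits 3 at 11:35 am.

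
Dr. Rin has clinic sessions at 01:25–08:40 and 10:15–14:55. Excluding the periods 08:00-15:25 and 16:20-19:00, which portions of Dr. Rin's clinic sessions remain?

01:25-08:00

01:25-08:40 \ B = 01:25-08:00.
10:15-14:55: entirely removed.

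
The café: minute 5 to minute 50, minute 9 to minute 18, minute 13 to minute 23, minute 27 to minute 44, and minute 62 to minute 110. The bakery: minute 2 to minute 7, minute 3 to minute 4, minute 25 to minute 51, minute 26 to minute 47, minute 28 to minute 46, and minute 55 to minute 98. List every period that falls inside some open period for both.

Merge the first list: minute 5 to minute 50, minute 62 to minute 110.
Merge the second list: minute 2 to minute 7, minute 25 to minute 51, minute 55 to minute 98.
minute 5 to minute 50 ∩ B → minute 5 to minute 7, minute 25 to minute 50.
minute 62 to minute 110 ∩ B → minute 62 to minute 98.

minute 5 to minute 7, minute 25 to minute 50, minute 62 to minute 98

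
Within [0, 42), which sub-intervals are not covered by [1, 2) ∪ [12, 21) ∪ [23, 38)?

[0, 1) ∪ [2, 12) ∪ [21, 23) ∪ [38, 42)

After merging, the occupied span is [1, 2), [12, 21), [23, 38).
Gaps within [0, 42): [0, 1), [2, 12), [21, 23), [38, 42).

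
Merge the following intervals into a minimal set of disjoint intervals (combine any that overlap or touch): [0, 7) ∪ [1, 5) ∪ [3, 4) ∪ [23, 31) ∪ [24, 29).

[0, 7) ∪ [23, 31)

[1, 5) overlaps/touches [0, 7) → extend to [0, 7).
[3, 4) overlaps/touches [0, 7) → extend to [0, 7).
[23, 31) is disjoint → start new block.
[24, 29) overlaps/touches [23, 31) → extend to [23, 31).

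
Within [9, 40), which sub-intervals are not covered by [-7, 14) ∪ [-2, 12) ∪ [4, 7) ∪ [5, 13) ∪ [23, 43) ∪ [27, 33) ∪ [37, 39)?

[14, 23)

After merging, the occupied span is [-7, 14), [23, 43).
Gaps within [9, 40): [14, 23).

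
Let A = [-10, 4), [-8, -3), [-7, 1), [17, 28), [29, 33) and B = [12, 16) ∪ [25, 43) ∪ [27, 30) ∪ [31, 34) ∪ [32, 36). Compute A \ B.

A, merged: [-10, 4), [17, 28), [29, 33).
B, merged: [12, 16), [25, 43).
[-10, 4): no B overlap → unchanged.
[17, 28) minus B → [17, 25).
[29, 33): fully covered by B → removed.

[-10, 4) ∪ [17, 25)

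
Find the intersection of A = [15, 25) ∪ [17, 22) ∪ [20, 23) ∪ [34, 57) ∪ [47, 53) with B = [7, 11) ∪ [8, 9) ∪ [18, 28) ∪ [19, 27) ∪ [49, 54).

[18, 25) ∪ [49, 54)

Merge the first list: [15, 25), [34, 57).
Merge the second list: [7, 11), [18, 28), [49, 54).
[15, 25) ∩ B → [18, 25).
[34, 57) ∩ B → [49, 54).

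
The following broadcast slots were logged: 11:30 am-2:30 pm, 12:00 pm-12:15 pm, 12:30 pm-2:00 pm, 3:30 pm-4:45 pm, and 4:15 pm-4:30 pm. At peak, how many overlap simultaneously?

Walk the sorted start/end points keeping a running depth.
The depth first hits 2 at 12:00 pm.

2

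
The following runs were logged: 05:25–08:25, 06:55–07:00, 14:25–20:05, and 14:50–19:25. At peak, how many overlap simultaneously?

2

Sweep endpoints in order; track running count of active intervals.
Peak of 2 reached at 06:55.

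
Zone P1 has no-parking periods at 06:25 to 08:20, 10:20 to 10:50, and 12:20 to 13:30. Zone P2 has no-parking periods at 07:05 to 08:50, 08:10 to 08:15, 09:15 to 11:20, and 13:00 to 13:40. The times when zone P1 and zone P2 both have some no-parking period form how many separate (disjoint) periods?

3

Merge the second list: 07:05–08:50, 09:15–11:20, 13:00–13:40.
A ∩ B = 07:05–08:20, 10:20–10:50, 13:00–13:30.
That is 3 disjoint pieces.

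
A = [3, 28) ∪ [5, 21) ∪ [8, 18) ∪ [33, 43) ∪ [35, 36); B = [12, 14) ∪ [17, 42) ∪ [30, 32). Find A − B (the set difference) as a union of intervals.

[3, 12) ∪ [14, 17) ∪ [42, 43)

First set merges to [3, 28), [33, 43).
Second set merges to [12, 14), [17, 42).
[3, 28) minus B → [3, 12), [14, 17).
[33, 43) minus B → [42, 43).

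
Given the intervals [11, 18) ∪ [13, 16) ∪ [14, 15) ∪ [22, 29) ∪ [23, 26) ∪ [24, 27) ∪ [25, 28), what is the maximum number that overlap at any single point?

4

At 25, 4 of the intervals are simultaneously active.
No point has more.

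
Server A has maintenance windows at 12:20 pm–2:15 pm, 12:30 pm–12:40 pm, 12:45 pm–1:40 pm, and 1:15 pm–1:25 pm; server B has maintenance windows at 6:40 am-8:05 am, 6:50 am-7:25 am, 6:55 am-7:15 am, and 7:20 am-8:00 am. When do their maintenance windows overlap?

First set merges to 12:20 pm–2:15 pm.
Second set merges to 6:40 am–8:05 am.
12:20 pm–2:15 pm meets no B interval.
No overlap.

none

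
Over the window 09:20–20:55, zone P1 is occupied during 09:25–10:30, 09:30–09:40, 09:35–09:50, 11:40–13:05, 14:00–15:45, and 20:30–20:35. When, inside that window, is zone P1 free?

09:20–09:25, 10:30–11:40, 13:05–14:00, 15:45–20:30, 20:35–20:55

The merged coverage is 09:25–10:30, 11:40–13:05, 14:00–15:45, 20:30–20:35.
Uncovered inside 09:20–20:55: 09:20–09:25, 10:30–11:40, 13:05–14:00, 15:45–20:30, 20:35–20:55.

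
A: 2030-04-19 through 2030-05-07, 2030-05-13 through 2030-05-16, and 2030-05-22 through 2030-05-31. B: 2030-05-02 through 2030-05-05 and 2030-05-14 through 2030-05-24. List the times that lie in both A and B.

2030-04-19 through 2030-05-07 meets the second set on 2030-05-02 through 2030-05-05.
2030-05-13 through 2030-05-16 meets the second set on 2030-05-14 through 2030-05-16.
2030-05-22 through 2030-05-31 meets the second set on 2030-05-22 through 2030-05-24.

2030-05-02 through 2030-05-05, 2030-05-14 through 2030-05-16, 2030-05-22 through 2030-05-24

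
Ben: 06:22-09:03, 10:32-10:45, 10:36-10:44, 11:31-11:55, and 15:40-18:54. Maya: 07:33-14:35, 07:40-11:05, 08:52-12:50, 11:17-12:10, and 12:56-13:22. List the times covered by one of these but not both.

06:22–07:33, 09:03–10:32, 10:45–11:31, 11:55–14:35, 15:40–18:54

A, merged: 06:22–09:03, 10:32–10:45, 11:31–11:55, 15:40–18:54.
B, merged: 07:33–14:35.
Only in the first: 06:22–07:33, 15:40–18:54.
Only in the second: 09:03–10:32, 10:45–11:31, 11:55–14:35.
Together these are the periods covered by exactly one.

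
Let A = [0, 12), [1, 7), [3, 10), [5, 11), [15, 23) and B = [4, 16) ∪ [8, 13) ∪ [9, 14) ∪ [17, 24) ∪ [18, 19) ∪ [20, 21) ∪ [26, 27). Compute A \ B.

[0, 4) ∪ [16, 17)

First set merges to [0, 12), [15, 23).
Second set merges to [4, 16), [17, 24), [26, 27).
[0, 12) \ B = [0, 4).
[15, 23) \ B = [16, 17).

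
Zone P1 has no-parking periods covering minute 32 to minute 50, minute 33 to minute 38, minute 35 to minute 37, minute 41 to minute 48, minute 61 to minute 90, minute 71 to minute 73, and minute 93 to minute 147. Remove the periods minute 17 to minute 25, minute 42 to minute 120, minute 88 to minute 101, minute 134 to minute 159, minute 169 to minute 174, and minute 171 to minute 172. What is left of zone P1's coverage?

A, merged: minute 32 to minute 50, minute 61 to minute 90, minute 93 to minute 147.
B, merged: minute 17 to minute 25, minute 42 to minute 120, minute 134 to minute 159, minute 169 to minute 174.
minute 32 to minute 50 minus B → minute 32 to minute 42.
minute 61 to minute 90: fully covered by B → removed.
minute 93 to minute 147 minus B → minute 120 to minute 134.

minute 32 to minute 42, minute 120 to minute 134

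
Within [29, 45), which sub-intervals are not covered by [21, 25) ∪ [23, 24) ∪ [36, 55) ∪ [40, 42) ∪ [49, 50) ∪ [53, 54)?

[29, 36)

After merging, the occupied span is [21, 25), [36, 55).
Complement within [29, 45): [29, 36).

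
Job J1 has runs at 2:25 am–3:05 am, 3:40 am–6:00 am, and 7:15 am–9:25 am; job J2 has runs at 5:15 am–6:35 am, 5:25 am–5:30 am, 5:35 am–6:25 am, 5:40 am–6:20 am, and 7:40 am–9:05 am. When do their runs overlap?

B, merged: 5:15 am-6:35 am, 7:40 am-9:05 am.
2:25 am-3:05 am: no overlap with the second set.
3:40 am-6:00 am meets the second set on 5:15 am-6:00 am.
7:15 am-9:25 am meets the second set on 7:40 am-9:05 am.

5:15 am-6:00 am, 7:40 am-9:05 am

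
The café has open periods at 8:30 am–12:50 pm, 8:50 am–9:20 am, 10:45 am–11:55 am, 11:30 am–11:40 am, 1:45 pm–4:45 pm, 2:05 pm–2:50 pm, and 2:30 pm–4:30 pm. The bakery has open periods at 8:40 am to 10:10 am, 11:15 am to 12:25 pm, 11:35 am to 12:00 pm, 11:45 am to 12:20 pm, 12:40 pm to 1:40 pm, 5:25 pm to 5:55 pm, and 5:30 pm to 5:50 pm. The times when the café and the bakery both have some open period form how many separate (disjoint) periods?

A, merged: 8:30 am-12:50 pm, 1:45 pm-4:45 pm.
B, merged: 8:40 am-10:10 am, 11:15 am-12:25 pm, 12:40 pm-1:40 pm, 5:25 pm-5:55 pm.
A ∩ B = 8:40 am-10:10 am, 11:15 am-12:25 pm, 12:40 pm-12:50 pm.
That is 3 disjoint pieces.

3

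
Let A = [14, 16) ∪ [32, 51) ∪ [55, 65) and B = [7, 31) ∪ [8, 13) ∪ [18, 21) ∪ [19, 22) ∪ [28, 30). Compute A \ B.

Second set merges to [7, 31).
[14, 16): entirely removed.
[32, 51): nothing removed.
[55, 65): nothing removed.

[32, 51) ∪ [55, 65)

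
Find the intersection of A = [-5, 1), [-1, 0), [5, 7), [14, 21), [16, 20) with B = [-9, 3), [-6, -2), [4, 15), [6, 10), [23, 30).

A, merged: [-5, 1), [5, 7), [14, 21).
B, merged: [-9, 3), [4, 15), [23, 30).
[-5, 1) ∩ B → [-5, 1).
[5, 7) ∩ B → [5, 7).
[14, 21) ∩ B → [14, 15).

[-5, 1) ∪ [5, 7) ∪ [14, 15)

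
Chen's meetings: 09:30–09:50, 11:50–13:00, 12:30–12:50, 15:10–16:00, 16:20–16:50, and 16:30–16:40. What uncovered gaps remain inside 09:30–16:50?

09:50–11:50, 13:00–15:10, 16:00–16:20

The merged coverage is 09:30–09:50, 11:50–13:00, 15:10–16:00, 16:20–16:50.
Gaps within 09:30–16:50: 09:50–11:50, 13:00–15:10, 16:00–16:20.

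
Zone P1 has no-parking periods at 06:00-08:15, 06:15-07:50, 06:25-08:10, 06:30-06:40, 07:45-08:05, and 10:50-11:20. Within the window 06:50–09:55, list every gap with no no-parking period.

The merged coverage is 06:00–08:15, 10:50–11:20.
Complement within 06:50–09:55: 08:15–09:55.

08:15–09:55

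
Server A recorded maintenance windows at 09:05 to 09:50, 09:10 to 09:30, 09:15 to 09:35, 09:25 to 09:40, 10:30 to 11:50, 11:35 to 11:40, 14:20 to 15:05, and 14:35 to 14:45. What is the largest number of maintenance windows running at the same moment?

4

Sweep endpoints in order; track running count of active intervals.
Peak of 4 reached at 09:25.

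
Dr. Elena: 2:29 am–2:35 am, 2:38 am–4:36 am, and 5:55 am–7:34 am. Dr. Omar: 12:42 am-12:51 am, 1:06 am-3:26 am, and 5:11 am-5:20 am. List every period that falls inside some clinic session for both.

2:29 am–2:35 am, 2:38 am–3:26 am

2:29 am–2:35 am meets the second set on 2:29 am–2:35 am.
2:38 am–4:36 am meets the second set on 2:38 am–3:26 am.
5:55 am–7:34 am: no overlap with the second set.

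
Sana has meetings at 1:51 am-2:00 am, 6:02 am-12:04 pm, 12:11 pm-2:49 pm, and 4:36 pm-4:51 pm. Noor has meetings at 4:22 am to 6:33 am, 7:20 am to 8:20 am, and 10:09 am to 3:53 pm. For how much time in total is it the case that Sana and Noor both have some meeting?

6 h 4 min

A ∩ B = 6:02 am–6:33 am, 7:20 am–8:20 am, 10:09 am–12:04 pm, 12:11 pm–2:49 pm.
Total: 31 min + 1 h + 1 h 55 min + 2 h 38 min = 6 h 4 min.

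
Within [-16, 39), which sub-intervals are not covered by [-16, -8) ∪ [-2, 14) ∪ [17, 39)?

[-8, -2) ∪ [14, 17)

After merging, the occupied span is [-16, -8), [-2, 14), [17, 39).
Complement within [-16, 39): [-8, -2), [14, 17).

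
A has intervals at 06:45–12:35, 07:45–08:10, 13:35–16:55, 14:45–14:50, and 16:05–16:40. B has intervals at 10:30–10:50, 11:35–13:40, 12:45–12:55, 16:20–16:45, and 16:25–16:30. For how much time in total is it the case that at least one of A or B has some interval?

10 h 10 min

A, merged: 06:45-12:35, 13:35-16:55.
B, merged: 10:30-10:50, 11:35-13:40, 16:20-16:45.
A ∪ B = 06:45-16:55.
Total: 10 h 10 min.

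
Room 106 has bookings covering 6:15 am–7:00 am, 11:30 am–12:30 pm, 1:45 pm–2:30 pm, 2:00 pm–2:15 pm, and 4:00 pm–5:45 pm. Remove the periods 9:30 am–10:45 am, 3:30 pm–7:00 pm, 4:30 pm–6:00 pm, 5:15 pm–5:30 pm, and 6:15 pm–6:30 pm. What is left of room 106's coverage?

6:15 am–7:00 am, 11:30 am–12:30 pm, 1:45 pm–2:30 pm

First set merges to 6:15 am–7:00 am, 11:30 am–12:30 pm, 1:45 pm–2:30 pm, 4:00 pm–5:45 pm.
Second set merges to 9:30 am–10:45 am, 3:30 pm–7:00 pm.
6:15 am–7:00 am is untouched.
11:30 am–12:30 pm is untouched.
1:45 pm–2:30 pm is untouched.
4:00 pm–5:45 pm lies entirely inside B → drops out.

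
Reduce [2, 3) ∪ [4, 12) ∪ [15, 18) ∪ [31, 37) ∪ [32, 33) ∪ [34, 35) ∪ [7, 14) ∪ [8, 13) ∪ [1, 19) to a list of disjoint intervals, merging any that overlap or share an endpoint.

Sort by start: [1, 19), [2, 3), [4, 12), [7, 14), [8, 13), [15, 18), [31, 37), [32, 33), [34, 35).
[2, 3) overlaps/touches [1, 19) → extend to [1, 19).
[4, 12) overlaps/touches [1, 19) → extend to [1, 19).
[7, 14) overlaps/touches [1, 19) → extend to [1, 19).
[8, 13) overlaps/touches [1, 19) → extend to [1, 19).
[15, 18) overlaps/touches [1, 19) → extend to [1, 19).
[31, 37) is disjoint → start new block.
[32, 33) overlaps/touches [31, 37) → extend to [31, 37).
[34, 35) overlaps/touches [31, 37) → extend to [31, 37).

[1, 19) ∪ [31, 37)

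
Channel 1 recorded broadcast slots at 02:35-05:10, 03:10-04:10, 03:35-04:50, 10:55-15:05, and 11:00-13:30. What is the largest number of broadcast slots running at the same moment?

Sweep endpoints in order; track running count of active intervals.
Peak of 3 reached at 03:35.

3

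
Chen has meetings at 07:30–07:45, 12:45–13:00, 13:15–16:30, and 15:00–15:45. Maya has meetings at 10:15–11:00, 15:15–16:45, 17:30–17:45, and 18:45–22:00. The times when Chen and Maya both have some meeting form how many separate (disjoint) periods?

Merge the first list: 07:30–07:45, 12:45–13:00, 13:15–16:30.
A ∩ B = 15:15–16:30.
That is 1 disjoint piece.

1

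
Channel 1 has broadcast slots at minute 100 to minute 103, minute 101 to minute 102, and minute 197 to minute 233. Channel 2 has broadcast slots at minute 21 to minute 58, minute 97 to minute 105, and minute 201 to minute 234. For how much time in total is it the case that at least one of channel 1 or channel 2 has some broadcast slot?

82 minutes

Merge the first list: minute 100 to minute 103, minute 197 to minute 233.
A ∪ B = minute 21 to minute 58, minute 97 to minute 105, minute 197 to minute 234.
Total: 37 minutes + 8 minutes + 37 minutes = 82 minutes.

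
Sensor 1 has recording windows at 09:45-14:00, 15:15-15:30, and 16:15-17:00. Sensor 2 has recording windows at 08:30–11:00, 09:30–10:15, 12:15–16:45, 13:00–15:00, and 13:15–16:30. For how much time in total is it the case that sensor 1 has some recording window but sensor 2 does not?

Merge the second list: 08:30–11:00, 12:15–16:45.
A \ B = 11:00–12:15, 16:45–17:00.
Total: 1 h 15 min + 15 min = 1 h 30 min.

1 h 30 min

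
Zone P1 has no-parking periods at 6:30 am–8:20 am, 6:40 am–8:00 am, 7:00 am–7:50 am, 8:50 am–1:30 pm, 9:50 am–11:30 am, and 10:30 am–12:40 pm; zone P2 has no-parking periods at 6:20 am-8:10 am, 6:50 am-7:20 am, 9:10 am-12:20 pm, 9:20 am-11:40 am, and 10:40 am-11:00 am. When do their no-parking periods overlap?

6:30 am–8:10 am, 9:10 am–12:20 pm

Merge the first list: 6:30 am–8:20 am, 8:50 am–1:30 pm.
Merge the second list: 6:20 am–8:10 am, 9:10 am–12:20 pm.
6:30 am–8:20 am ∩ B → 6:30 am–8:10 am.
8:50 am–1:30 pm ∩ B → 9:10 am–12:20 pm.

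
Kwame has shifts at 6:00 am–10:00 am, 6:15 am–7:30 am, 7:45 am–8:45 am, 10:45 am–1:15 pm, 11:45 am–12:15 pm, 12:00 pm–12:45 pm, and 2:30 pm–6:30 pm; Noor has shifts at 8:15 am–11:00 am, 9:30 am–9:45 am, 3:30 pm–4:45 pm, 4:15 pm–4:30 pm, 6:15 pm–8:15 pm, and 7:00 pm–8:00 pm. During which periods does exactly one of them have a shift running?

Merge the first list: 6:00 am–10:00 am, 10:45 am–1:15 pm, 2:30 pm–6:30 pm.
Merge the second list: 8:15 am–11:00 am, 3:30 pm–4:45 pm, 6:15 pm–8:15 pm.
Only in the first: 6:00 am–8:15 am, 11:00 am–1:15 pm, 2:30 pm–3:30 pm, 4:45 pm–6:15 pm.
Only in the second: 10:00 am–10:45 am, 6:30 pm–8:15 pm.
Together these are the periods covered by exactly one.

6:00 am–8:15 am, 10:00 am–10:45 am, 11:00 am–1:15 pm, 2:30 pm–3:30 pm, 4:45 pm–6:15 pm, 6:30 pm–8:15 pm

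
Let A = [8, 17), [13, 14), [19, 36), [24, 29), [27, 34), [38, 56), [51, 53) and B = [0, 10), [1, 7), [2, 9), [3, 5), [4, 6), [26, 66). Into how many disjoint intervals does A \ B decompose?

2

A, merged: [8, 17), [19, 36), [38, 56).
B, merged: [0, 10), [26, 66).
A \ B = [10, 17), [19, 26).
That is 2 disjoint pieces.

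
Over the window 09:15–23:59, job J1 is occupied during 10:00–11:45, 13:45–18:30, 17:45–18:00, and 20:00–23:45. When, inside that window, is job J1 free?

09:15–10:00, 11:45–13:45, 18:30–20:00, 23:45–23:59

Covered (merged): 10:00–11:45, 13:45–18:30, 20:00–23:45.
Uncovered inside 09:15–23:59: 09:15–10:00, 11:45–13:45, 18:30–20:00, 23:45–23:59.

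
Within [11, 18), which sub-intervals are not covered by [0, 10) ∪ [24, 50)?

Covered (merged): [0, 10), [24, 50).
Gaps within [11, 18): [11, 18).

[11, 18)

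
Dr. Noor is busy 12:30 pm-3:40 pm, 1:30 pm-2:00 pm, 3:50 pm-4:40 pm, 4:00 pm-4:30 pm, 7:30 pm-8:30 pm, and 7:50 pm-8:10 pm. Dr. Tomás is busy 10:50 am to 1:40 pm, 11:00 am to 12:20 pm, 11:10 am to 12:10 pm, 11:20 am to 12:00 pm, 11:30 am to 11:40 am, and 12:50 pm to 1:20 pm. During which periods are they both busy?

12:30 pm–1:40 pm

A, merged: 12:30 pm–3:40 pm, 3:50 pm–4:40 pm, 7:30 pm–8:30 pm.
B, merged: 10:50 am–1:40 pm.
12:30 pm–3:40 pm ∩ B → 12:30 pm–1:40 pm.
3:50 pm–4:40 pm meets no B interval.
7:30 pm–8:30 pm meets no B interval.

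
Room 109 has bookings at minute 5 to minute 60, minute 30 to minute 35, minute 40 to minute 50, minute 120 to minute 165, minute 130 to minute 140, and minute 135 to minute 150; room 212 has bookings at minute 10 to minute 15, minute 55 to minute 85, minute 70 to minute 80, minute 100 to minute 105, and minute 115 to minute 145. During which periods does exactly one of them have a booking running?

A, merged: minute 5 to minute 60, minute 120 to minute 165.
B, merged: minute 10 to minute 15, minute 55 to minute 85, minute 100 to minute 105, minute 115 to minute 145.
A \ B = minute 5 to minute 10, minute 15 to minute 55, minute 145 to minute 165.
B \ A = minute 60 to minute 85, minute 100 to minute 105, minute 115 to minute 120.
Union of the two gives the symmetric difference.

minute 5 to minute 10, minute 15 to minute 55, minute 60 to minute 85, minute 100 to minute 105, minute 115 to minute 120, minute 145 to minute 165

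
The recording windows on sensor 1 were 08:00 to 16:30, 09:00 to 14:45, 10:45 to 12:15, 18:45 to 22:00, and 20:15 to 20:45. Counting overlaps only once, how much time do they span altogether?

Merged: 08:00–16:30, 18:45–22:00.
Lengths: 8 h 30 min + 3 h 15 min = 11 h 45 min.

11 h 45 min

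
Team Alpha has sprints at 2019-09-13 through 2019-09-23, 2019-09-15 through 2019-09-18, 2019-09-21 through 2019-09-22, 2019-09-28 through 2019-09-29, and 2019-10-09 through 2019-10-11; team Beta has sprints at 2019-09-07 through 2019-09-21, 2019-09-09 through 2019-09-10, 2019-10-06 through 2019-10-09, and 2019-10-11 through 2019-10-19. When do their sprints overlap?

2019-09-13 through 2019-09-21, 2019-10-09 through 2019-10-09, 2019-10-11 through 2019-10-11

First set merges to 2019-09-13 through 2019-09-23, 2019-09-28 through 2019-09-29, 2019-10-09 through 2019-10-11.
Second set merges to 2019-09-07 through 2019-09-21, 2019-10-06 through 2019-10-09, 2019-10-11 through 2019-10-19.
2019-09-13 through 2019-09-23 ∩ B → 2019-09-13 through 2019-09-21.
2019-09-28 through 2019-09-29 meets no B interval.
2019-10-09 through 2019-10-11 ∩ B → 2019-10-09 through 2019-10-09, 2019-10-11 through 2019-10-11.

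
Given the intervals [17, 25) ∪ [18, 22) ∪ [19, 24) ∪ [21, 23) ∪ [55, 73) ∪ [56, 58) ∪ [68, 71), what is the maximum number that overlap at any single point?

At 21, 4 of the intervals are simultaneously active.
No point has more.

4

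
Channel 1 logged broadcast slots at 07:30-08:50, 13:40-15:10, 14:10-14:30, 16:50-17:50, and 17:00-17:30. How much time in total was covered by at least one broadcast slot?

Merged: 07:30–08:50, 13:40–15:10, 16:50–17:50.
Lengths: 1 h 20 min + 1 h 30 min + 1 h = 3 h 50 min.

3 h 50 min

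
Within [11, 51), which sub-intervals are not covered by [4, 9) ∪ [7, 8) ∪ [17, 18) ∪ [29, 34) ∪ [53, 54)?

[11, 17) ∪ [18, 29) ∪ [34, 51)

After merging, the occupied span is [4, 9), [17, 18), [29, 34), [53, 54).
Uncovered inside [11, 51): [11, 17), [18, 29), [34, 51).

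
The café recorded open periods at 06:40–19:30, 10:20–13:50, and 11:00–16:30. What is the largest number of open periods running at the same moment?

3

At 11:00, 3 of the intervals are simultaneously active.
No point has more.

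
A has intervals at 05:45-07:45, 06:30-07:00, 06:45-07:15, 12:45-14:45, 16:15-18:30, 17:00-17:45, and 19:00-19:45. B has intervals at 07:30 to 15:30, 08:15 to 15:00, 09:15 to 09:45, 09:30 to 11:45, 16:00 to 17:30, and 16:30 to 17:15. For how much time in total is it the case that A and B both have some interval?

First set merges to 05:45–07:45, 12:45–14:45, 16:15–18:30, 19:00–19:45.
Second set merges to 07:30–15:30, 16:00–17:30.
A ∩ B = 07:30–07:45, 12:45–14:45, 16:15–17:30.
Total: 15 min + 2 h + 1 h 15 min = 3 h 30 min.

3 h 30 min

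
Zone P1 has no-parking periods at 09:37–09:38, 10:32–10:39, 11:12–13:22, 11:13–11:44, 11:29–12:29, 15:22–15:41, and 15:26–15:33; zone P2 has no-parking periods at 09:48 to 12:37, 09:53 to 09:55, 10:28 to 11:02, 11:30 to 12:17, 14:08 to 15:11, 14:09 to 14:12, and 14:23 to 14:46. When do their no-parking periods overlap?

10:32–10:39, 11:12–12:37

Merge the first list: 09:37–09:38, 10:32–10:39, 11:12–13:22, 15:22–15:41.
Merge the second list: 09:48–12:37, 14:08–15:11.
09:37–09:38: no overlap with the second set.
10:32–10:39 meets the second set on 10:32–10:39.
11:12–13:22 meets the second set on 11:12–12:37.
15:22–15:41: no overlap with the second set.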